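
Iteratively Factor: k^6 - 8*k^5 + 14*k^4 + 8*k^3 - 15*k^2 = (k)*(k^5 - 8*k^4 + 14*k^3 + 8*k^2 - 15*k) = k^2*(k^4 - 8*k^3 + 14*k^2 + 8*k - 15) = k^2*(k - 5)*(k^3 - 3*k^2 - k + 3) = k^2*(k - 5)*(k - 1)*(k^2 - 2*k - 3) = k^2*(k - 5)*(k - 1)*(k + 1)*(k - 3)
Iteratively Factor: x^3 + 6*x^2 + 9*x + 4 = (x + 1)*(x^2 + 5*x + 4) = (x + 1)^2*(x + 4)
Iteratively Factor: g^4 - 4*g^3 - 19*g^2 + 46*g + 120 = (g - 4)*(g^3 - 19*g - 30) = (g - 5)*(g - 4)*(g^2 + 5*g + 6) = (g - 5)*(g - 4)*(g + 3)*(g + 2)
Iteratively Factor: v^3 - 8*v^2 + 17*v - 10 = (v - 1)*(v^2 - 7*v + 10) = (v - 2)*(v - 1)*(v - 5)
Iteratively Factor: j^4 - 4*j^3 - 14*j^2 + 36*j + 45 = (j - 3)*(j^3 - j^2 - 17*j - 15) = (j - 5)*(j - 3)*(j^2 + 4*j + 3) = (j - 5)*(j - 3)*(j + 1)*(j + 3)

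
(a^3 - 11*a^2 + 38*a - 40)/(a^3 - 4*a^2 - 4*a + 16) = (a - 5)/(a + 2)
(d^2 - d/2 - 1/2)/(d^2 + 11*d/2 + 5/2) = (d - 1)/(d + 5)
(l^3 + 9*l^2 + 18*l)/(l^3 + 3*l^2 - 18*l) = (l + 3)/(l - 3)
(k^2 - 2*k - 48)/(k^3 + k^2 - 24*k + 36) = (k - 8)/(k^2 - 5*k + 6)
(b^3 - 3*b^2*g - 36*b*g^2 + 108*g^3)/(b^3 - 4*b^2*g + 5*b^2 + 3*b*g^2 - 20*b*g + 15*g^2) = (b^2 - 36*g^2)/(b^2 - b*g + 5*b - 5*g)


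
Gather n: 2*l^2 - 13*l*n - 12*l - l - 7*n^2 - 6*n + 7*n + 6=2*l^2 - 13*l - 7*n^2 + n*(1 - 13*l) + 6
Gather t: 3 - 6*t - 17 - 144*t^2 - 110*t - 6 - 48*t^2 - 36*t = -192*t^2 - 152*t - 20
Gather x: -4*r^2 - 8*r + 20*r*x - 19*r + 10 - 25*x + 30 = -4*r^2 - 27*r + x*(20*r - 25) + 40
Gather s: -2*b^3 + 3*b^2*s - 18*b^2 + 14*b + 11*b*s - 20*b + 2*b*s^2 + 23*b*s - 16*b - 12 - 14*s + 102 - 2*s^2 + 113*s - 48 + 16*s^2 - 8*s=-2*b^3 - 18*b^2 - 22*b + s^2*(2*b + 14) + s*(3*b^2 + 34*b + 91) + 42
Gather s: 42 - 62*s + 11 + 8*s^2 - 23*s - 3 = 8*s^2 - 85*s + 50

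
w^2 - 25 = (w - 5)*(w + 5)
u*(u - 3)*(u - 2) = u^3 - 5*u^2 + 6*u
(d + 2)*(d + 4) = d^2 + 6*d + 8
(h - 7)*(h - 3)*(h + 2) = h^3 - 8*h^2 + h + 42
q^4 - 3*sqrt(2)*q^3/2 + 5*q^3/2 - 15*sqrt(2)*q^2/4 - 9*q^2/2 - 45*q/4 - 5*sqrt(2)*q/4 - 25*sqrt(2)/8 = (q + 5/2)*(q - 5*sqrt(2)/2)*(q + sqrt(2)/2)^2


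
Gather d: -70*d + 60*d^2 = 60*d^2 - 70*d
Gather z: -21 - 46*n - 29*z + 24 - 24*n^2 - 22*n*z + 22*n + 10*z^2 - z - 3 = -24*n^2 - 24*n + 10*z^2 + z*(-22*n - 30)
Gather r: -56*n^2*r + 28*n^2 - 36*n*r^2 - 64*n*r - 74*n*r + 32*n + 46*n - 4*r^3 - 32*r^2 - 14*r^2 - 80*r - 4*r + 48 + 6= 28*n^2 + 78*n - 4*r^3 + r^2*(-36*n - 46) + r*(-56*n^2 - 138*n - 84) + 54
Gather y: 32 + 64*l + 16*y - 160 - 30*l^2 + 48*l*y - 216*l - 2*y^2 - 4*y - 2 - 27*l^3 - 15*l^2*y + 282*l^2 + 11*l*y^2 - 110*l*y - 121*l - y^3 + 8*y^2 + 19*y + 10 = -27*l^3 + 252*l^2 - 273*l - y^3 + y^2*(11*l + 6) + y*(-15*l^2 - 62*l + 31) - 120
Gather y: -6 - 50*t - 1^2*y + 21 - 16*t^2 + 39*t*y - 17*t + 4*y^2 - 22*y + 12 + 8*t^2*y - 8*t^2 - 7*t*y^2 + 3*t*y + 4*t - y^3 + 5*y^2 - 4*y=-24*t^2 - 63*t - y^3 + y^2*(9 - 7*t) + y*(8*t^2 + 42*t - 27) + 27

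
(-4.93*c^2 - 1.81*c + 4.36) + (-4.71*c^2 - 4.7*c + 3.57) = -9.64*c^2 - 6.51*c + 7.93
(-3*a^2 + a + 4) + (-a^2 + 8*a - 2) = -4*a^2 + 9*a + 2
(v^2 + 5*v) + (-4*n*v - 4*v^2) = -4*n*v - 3*v^2 + 5*v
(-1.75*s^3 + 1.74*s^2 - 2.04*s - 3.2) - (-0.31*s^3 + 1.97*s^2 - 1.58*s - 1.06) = -1.44*s^3 - 0.23*s^2 - 0.46*s - 2.14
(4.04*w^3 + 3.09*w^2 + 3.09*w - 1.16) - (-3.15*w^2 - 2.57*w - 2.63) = 4.04*w^3 + 6.24*w^2 + 5.66*w + 1.47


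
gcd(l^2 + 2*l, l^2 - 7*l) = l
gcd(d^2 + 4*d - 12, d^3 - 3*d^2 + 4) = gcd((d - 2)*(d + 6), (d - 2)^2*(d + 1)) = d - 2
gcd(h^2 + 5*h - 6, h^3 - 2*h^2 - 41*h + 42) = h^2 + 5*h - 6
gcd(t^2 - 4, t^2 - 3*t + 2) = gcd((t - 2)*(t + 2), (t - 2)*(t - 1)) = t - 2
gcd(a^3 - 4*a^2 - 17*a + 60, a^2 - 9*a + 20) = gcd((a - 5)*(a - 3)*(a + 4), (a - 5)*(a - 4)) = a - 5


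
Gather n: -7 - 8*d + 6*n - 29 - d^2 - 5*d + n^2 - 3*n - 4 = -d^2 - 13*d + n^2 + 3*n - 40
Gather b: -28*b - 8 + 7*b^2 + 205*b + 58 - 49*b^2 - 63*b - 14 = -42*b^2 + 114*b + 36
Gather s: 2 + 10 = 12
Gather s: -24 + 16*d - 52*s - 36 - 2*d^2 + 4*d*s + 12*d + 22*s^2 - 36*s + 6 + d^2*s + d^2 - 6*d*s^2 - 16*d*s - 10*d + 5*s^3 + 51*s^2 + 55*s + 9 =-d^2 + 18*d + 5*s^3 + s^2*(73 - 6*d) + s*(d^2 - 12*d - 33) - 45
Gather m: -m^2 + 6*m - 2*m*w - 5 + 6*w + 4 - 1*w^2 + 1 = -m^2 + m*(6 - 2*w) - w^2 + 6*w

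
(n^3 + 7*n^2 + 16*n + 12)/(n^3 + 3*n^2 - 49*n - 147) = (n^2 + 4*n + 4)/(n^2 - 49)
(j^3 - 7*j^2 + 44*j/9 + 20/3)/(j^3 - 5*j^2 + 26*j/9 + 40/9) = (j - 6)/(j - 4)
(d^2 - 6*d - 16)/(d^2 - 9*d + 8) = (d + 2)/(d - 1)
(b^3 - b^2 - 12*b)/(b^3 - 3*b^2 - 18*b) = (b - 4)/(b - 6)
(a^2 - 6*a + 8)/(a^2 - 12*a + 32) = (a - 2)/(a - 8)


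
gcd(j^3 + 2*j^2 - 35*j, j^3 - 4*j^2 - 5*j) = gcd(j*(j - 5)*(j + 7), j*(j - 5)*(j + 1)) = j^2 - 5*j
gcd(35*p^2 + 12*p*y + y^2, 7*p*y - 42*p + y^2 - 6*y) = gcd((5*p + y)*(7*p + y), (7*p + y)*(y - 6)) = 7*p + y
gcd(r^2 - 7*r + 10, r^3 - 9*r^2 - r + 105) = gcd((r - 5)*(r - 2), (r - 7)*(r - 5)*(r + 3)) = r - 5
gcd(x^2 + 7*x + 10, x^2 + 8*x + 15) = x + 5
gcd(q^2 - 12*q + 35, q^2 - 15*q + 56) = q - 7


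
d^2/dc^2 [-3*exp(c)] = -3*exp(c)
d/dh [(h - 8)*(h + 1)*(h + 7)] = 3*h^2 - 57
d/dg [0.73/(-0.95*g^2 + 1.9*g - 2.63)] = 1.387*(g - 1)/(0.95*g^2 - 1.9*g + 2.63)^2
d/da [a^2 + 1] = 2*a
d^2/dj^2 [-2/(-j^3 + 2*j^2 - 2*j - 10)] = 4*((2 - 3*j)*(j^3 - 2*j^2 + 2*j + 10) + (3*j^2 - 4*j + 2)^2)/(j^3 - 2*j^2 + 2*j + 10)^3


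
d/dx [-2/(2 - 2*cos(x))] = sin(x)/(cos(x) - 1)^2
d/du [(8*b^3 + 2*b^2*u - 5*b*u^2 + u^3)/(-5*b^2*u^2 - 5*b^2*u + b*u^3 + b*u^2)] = (u*(-2*b^2 + 10*b*u - 3*u^2)*(5*b*u + 5*b - u^2 - u) + (8*b^3 + 2*b^2*u - 5*b*u^2 + u^3)*(10*b*u + 5*b - 3*u^2 - 2*u))/(b*u^2*(5*b*u + 5*b - u^2 - u)^2)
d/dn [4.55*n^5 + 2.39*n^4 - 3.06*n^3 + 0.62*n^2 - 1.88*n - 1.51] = 22.75*n^4 + 9.56*n^3 - 9.18*n^2 + 1.24*n - 1.88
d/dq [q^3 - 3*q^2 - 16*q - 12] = 3*q^2 - 6*q - 16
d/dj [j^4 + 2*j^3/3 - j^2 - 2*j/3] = 4*j^3 + 2*j^2 - 2*j - 2/3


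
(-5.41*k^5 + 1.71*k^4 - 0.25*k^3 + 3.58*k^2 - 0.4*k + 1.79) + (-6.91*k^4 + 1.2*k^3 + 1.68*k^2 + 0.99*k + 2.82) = -5.41*k^5 - 5.2*k^4 + 0.95*k^3 + 5.26*k^2 + 0.59*k + 4.61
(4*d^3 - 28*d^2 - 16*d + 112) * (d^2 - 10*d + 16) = 4*d^5 - 68*d^4 + 328*d^3 - 176*d^2 - 1376*d + 1792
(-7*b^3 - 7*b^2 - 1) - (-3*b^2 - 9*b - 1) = -7*b^3 - 4*b^2 + 9*b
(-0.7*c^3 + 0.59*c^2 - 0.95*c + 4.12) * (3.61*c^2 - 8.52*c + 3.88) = -2.527*c^5 + 8.0939*c^4 - 11.1723*c^3 + 25.2564*c^2 - 38.7884*c + 15.9856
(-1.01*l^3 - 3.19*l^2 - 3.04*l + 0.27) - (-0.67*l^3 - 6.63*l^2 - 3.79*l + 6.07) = -0.34*l^3 + 3.44*l^2 + 0.75*l - 5.8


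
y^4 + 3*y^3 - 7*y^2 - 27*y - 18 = (y - 3)*(y + 1)*(y + 2)*(y + 3)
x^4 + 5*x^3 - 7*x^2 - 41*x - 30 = (x - 3)*(x + 1)*(x + 2)*(x + 5)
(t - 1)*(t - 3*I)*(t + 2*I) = t^3 - t^2 - I*t^2 + 6*t + I*t - 6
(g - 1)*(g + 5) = g^2 + 4*g - 5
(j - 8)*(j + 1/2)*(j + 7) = j^3 - j^2/2 - 113*j/2 - 28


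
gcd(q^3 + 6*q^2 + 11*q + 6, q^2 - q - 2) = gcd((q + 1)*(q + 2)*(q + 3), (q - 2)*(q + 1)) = q + 1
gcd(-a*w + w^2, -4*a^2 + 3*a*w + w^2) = -a + w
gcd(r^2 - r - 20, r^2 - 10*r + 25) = r - 5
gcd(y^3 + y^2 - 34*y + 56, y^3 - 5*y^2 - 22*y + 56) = y - 2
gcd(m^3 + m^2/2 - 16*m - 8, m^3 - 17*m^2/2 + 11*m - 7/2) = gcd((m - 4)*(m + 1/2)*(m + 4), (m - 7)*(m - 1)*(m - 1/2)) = 1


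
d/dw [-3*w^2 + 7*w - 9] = 7 - 6*w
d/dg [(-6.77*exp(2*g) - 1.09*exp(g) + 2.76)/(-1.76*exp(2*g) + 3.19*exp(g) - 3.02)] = (-23.5147*exp(2*g) + 50.606*exp(g) - 5.5126)*exp(g)/(3.0976*exp(4*g) - 11.2288*exp(3*g) + 20.8065*exp(2*g) - 19.2676*exp(g) + 9.1204)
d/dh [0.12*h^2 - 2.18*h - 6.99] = 0.24*h - 2.18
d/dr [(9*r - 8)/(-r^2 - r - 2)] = (-9*r^2 - 9*r + (2*r + 1)*(9*r - 8) - 18)/(r^2 + r + 2)^2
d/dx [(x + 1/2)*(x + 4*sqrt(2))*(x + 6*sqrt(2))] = 3*x^2 + x + 20*sqrt(2)*x + 5*sqrt(2) + 48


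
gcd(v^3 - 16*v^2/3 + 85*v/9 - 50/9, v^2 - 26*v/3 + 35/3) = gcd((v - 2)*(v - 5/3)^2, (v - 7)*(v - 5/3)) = v - 5/3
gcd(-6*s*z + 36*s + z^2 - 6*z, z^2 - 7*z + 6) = z - 6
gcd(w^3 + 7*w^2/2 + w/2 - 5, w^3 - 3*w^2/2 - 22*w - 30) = w^2 + 9*w/2 + 5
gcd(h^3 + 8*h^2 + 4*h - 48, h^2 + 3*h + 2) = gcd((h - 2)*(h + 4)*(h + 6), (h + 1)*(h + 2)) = 1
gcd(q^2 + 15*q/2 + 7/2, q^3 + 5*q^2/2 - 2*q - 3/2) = q + 1/2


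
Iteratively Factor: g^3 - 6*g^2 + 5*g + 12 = (g + 1)*(g^2 - 7*g + 12) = (g - 4)*(g + 1)*(g - 3)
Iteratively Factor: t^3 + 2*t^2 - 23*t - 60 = (t + 3)*(t^2 - t - 20) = (t - 5)*(t + 3)*(t + 4)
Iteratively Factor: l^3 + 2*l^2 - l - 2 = (l + 1)*(l^2 + l - 2) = (l + 1)*(l + 2)*(l - 1)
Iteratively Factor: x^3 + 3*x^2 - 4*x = (x)*(x^2 + 3*x - 4) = x*(x - 1)*(x + 4)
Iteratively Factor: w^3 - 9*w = (w)*(w^2 - 9) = w*(w + 3)*(w - 3)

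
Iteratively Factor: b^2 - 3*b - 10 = (b - 5)*(b + 2)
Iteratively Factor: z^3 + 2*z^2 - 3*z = (z)*(z^2 + 2*z - 3) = z*(z - 1)*(z + 3)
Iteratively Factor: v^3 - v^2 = (v)*(v^2 - v) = v^2*(v - 1)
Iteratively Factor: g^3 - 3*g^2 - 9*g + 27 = (g - 3)*(g^2 - 9) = (g - 3)^2*(g + 3)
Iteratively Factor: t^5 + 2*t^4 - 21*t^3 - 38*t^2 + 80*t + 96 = (t - 2)*(t^4 + 4*t^3 - 13*t^2 - 64*t - 48) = (t - 2)*(t + 1)*(t^3 + 3*t^2 - 16*t - 48) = (t - 2)*(t + 1)*(t + 3)*(t^2 - 16) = (t - 4)*(t - 2)*(t + 1)*(t + 3)*(t + 4)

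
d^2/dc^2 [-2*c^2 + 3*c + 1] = -4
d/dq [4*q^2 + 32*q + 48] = 8*q + 32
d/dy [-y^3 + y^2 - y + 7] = -3*y^2 + 2*y - 1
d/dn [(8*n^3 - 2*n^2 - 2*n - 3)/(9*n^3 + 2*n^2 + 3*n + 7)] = (34*n^4 + 84*n^3 + 247*n^2 - 16*n - 5)/(81*n^6 + 36*n^5 + 58*n^4 + 138*n^3 + 37*n^2 + 42*n + 49)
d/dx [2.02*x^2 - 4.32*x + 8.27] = 4.04*x - 4.32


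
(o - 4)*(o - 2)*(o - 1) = o^3 - 7*o^2 + 14*o - 8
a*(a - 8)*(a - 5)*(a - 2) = a^4 - 15*a^3 + 66*a^2 - 80*a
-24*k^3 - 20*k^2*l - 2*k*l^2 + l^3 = (-6*k + l)*(2*k + l)^2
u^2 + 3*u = u*(u + 3)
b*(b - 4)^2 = b^3 - 8*b^2 + 16*b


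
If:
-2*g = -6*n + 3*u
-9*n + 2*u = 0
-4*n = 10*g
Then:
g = 0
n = 0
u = 0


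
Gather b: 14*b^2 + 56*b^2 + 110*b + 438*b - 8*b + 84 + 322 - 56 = 70*b^2 + 540*b + 350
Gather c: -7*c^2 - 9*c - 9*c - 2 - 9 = -7*c^2 - 18*c - 11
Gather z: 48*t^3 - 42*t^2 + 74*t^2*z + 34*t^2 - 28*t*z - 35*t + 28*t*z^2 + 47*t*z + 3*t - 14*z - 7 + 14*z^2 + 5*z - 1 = 48*t^3 - 8*t^2 - 32*t + z^2*(28*t + 14) + z*(74*t^2 + 19*t - 9) - 8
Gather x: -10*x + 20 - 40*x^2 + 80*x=-40*x^2 + 70*x + 20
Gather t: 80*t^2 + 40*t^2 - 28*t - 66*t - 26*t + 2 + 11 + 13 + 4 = 120*t^2 - 120*t + 30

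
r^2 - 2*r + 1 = (r - 1)^2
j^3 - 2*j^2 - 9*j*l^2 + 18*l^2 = (j - 2)*(j - 3*l)*(j + 3*l)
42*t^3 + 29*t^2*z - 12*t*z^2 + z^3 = (-7*t + z)*(-6*t + z)*(t + z)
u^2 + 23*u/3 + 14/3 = (u + 2/3)*(u + 7)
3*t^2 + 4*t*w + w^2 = (t + w)*(3*t + w)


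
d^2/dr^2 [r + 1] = 0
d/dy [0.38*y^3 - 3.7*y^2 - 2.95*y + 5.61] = 1.14*y^2 - 7.4*y - 2.95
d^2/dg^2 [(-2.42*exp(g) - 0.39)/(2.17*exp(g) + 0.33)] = (-7.105427357601e-15*exp(2*g) - 0.103509000000001*exp(g) + 0.0157410000000001)*exp(g)/(10.218313*exp(3*g) + 4.661811*exp(2*g) + 0.708939*exp(g) + 0.035937)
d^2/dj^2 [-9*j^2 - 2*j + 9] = -18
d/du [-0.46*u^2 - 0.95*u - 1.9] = -0.92*u - 0.95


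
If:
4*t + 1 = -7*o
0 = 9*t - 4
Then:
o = -25/63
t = 4/9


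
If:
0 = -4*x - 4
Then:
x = -1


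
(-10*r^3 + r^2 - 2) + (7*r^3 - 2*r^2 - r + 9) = -3*r^3 - r^2 - r + 7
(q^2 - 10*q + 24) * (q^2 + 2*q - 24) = q^4 - 8*q^3 - 20*q^2 + 288*q - 576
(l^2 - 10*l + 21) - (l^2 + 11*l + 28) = -21*l - 7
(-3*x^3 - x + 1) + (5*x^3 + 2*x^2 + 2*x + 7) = 2*x^3 + 2*x^2 + x + 8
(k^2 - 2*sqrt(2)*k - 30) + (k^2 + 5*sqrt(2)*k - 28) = 2*k^2 + 3*sqrt(2)*k - 58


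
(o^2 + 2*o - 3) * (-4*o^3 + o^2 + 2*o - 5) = -4*o^5 - 7*o^4 + 16*o^3 - 4*o^2 - 16*o + 15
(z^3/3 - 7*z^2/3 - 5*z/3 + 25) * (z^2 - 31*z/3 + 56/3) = z^5/3 - 52*z^4/9 + 86*z^3/3 - 4*z^2/3 - 2605*z/9 + 1400/3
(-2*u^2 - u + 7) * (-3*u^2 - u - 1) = 6*u^4 + 5*u^3 - 18*u^2 - 6*u - 7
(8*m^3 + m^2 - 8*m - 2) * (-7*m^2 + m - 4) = -56*m^5 + m^4 + 25*m^3 + 2*m^2 + 30*m + 8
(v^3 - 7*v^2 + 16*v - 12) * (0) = 0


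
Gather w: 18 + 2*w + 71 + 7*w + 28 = 9*w + 117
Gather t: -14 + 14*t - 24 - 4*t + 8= 10*t - 30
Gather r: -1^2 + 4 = 3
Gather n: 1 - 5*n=1 - 5*n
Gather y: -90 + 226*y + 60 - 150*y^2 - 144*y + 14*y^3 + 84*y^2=14*y^3 - 66*y^2 + 82*y - 30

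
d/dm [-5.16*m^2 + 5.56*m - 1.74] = 5.56 - 10.32*m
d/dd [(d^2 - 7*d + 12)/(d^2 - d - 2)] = 2*(3*d^2 - 14*d + 13)/(d^4 - 2*d^3 - 3*d^2 + 4*d + 4)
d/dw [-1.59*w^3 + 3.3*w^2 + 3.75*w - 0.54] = -4.77*w^2 + 6.6*w + 3.75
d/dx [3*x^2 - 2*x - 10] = 6*x - 2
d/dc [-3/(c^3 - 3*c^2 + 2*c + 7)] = 3*(3*c^2 - 6*c + 2)/(c^3 - 3*c^2 + 2*c + 7)^2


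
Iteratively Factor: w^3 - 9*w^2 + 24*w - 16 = (w - 1)*(w^2 - 8*w + 16) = (w - 4)*(w - 1)*(w - 4)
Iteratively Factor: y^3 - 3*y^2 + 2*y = (y)*(y^2 - 3*y + 2) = y*(y - 2)*(y - 1)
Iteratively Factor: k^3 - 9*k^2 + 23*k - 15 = (k - 1)*(k^2 - 8*k + 15) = (k - 3)*(k - 1)*(k - 5)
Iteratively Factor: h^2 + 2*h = (h)*(h + 2)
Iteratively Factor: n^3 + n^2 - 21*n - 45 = (n + 3)*(n^2 - 2*n - 15) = (n + 3)^2*(n - 5)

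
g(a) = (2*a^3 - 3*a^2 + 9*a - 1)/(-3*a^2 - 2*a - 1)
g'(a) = (6*a + 2)*(2*a^3 - 3*a^2 + 9*a - 1)/(-3*a^2 - 2*a - 1)^2 + (6*a^2 - 6*a + 9)/(-3*a^2 - 2*a - 1) = (-6*a^4 - 8*a^3 + 27*a^2 - 11)/(9*a^4 + 12*a^3 + 10*a^2 + 4*a + 1)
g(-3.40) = 5.02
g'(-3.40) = -0.22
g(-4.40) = 5.35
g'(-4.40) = -0.42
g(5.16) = -2.64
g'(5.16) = -0.56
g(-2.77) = 4.95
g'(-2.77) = 0.04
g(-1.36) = 6.22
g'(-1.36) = 2.63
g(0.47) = -1.07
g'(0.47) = -0.91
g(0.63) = -1.15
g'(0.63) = -0.27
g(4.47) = -2.26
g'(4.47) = -0.53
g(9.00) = -4.94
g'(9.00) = -0.63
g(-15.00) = 11.70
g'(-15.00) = -0.65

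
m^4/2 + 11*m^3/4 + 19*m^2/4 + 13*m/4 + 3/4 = (m/2 + 1/2)*(m + 1/2)*(m + 1)*(m + 3)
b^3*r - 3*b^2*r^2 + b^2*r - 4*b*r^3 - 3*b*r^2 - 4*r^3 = (b - 4*r)*(b + r)*(b*r + r)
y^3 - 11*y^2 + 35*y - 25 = (y - 5)^2*(y - 1)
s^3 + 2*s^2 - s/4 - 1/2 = (s - 1/2)*(s + 1/2)*(s + 2)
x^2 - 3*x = x*(x - 3)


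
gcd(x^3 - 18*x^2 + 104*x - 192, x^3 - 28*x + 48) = x - 4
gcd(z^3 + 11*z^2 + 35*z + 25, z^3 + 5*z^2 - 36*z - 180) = z + 5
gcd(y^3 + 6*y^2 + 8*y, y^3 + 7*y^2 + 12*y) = y^2 + 4*y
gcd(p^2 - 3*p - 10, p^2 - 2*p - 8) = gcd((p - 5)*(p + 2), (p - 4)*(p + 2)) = p + 2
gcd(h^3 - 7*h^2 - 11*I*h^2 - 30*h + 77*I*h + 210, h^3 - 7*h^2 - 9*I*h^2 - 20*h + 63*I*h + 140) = h^2 + h*(-7 - 5*I) + 35*I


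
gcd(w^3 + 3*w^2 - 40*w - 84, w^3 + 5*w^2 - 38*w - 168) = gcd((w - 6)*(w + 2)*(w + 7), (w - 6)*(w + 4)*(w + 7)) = w^2 + w - 42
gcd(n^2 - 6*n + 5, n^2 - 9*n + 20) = n - 5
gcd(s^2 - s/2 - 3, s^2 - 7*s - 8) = 1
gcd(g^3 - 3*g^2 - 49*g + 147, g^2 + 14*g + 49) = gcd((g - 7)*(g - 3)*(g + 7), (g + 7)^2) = g + 7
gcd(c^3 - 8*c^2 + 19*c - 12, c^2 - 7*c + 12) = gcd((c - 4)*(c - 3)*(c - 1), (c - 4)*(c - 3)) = c^2 - 7*c + 12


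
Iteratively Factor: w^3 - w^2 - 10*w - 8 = (w - 4)*(w^2 + 3*w + 2) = (w - 4)*(w + 2)*(w + 1)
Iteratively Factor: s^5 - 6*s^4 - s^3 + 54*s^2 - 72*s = (s - 2)*(s^4 - 4*s^3 - 9*s^2 + 36*s) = (s - 4)*(s - 2)*(s^3 - 9*s) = s*(s - 4)*(s - 2)*(s^2 - 9) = s*(s - 4)*(s - 2)*(s + 3)*(s - 3)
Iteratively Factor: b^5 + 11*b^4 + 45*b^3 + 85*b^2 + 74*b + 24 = (b + 4)*(b^4 + 7*b^3 + 17*b^2 + 17*b + 6) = (b + 2)*(b + 4)*(b^3 + 5*b^2 + 7*b + 3) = (b + 2)*(b + 3)*(b + 4)*(b^2 + 2*b + 1) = (b + 1)*(b + 2)*(b + 3)*(b + 4)*(b + 1)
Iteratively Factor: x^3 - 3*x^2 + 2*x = (x)*(x^2 - 3*x + 2) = x*(x - 2)*(x - 1)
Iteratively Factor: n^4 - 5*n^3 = (n - 5)*(n^3) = n*(n - 5)*(n^2) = n^2*(n - 5)*(n)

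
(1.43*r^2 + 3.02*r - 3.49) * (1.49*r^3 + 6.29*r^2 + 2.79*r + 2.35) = 2.1307*r^5 + 13.4945*r^4 + 17.7854*r^3 - 10.1658*r^2 - 2.6401*r - 8.2015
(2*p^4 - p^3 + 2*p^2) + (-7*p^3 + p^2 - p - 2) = 2*p^4 - 8*p^3 + 3*p^2 - p - 2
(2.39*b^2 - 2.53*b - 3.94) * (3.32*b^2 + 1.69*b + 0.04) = 7.9348*b^4 - 4.3605*b^3 - 17.2609*b^2 - 6.7598*b - 0.1576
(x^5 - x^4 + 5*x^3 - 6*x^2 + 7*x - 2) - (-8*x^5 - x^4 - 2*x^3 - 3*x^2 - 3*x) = 9*x^5 + 7*x^3 - 3*x^2 + 10*x - 2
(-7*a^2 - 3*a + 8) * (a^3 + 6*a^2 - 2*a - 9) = -7*a^5 - 45*a^4 + 4*a^3 + 117*a^2 + 11*a - 72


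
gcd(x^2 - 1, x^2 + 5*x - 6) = x - 1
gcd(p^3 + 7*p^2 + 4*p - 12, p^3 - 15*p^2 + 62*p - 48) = p - 1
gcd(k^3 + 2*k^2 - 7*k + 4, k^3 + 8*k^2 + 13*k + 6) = 1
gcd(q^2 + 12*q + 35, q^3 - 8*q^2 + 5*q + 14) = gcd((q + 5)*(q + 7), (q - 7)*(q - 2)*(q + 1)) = 1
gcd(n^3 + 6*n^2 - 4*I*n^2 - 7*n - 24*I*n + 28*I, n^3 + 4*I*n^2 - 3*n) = 1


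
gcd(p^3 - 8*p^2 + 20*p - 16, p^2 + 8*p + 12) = 1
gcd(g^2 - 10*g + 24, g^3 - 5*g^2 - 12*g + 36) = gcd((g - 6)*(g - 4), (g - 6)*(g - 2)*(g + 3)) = g - 6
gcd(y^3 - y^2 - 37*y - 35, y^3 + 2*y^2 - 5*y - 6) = y + 1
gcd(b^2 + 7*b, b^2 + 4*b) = b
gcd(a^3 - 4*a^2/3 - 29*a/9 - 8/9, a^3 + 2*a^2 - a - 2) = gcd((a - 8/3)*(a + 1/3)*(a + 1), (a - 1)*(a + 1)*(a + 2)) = a + 1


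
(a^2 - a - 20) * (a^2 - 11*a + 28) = a^4 - 12*a^3 + 19*a^2 + 192*a - 560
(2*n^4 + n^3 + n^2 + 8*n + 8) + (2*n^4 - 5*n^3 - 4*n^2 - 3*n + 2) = 4*n^4 - 4*n^3 - 3*n^2 + 5*n + 10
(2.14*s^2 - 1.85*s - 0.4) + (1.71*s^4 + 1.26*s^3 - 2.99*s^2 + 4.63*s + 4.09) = 1.71*s^4 + 1.26*s^3 - 0.85*s^2 + 2.78*s + 3.69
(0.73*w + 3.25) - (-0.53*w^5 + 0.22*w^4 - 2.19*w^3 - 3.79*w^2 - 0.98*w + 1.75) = 0.53*w^5 - 0.22*w^4 + 2.19*w^3 + 3.79*w^2 + 1.71*w + 1.5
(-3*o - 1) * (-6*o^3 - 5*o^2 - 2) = 18*o^4 + 21*o^3 + 5*o^2 + 6*o + 2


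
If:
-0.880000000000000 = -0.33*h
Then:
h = 2.67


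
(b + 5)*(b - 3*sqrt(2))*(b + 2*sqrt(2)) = b^3 - sqrt(2)*b^2 + 5*b^2 - 12*b - 5*sqrt(2)*b - 60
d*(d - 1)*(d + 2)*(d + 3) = d^4 + 4*d^3 + d^2 - 6*d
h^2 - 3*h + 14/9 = (h - 7/3)*(h - 2/3)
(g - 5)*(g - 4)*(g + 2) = g^3 - 7*g^2 + 2*g + 40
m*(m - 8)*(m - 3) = m^3 - 11*m^2 + 24*m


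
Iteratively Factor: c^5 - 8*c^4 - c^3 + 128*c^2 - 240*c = (c)*(c^4 - 8*c^3 - c^2 + 128*c - 240) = c*(c + 4)*(c^3 - 12*c^2 + 47*c - 60) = c*(c - 5)*(c + 4)*(c^2 - 7*c + 12) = c*(c - 5)*(c - 4)*(c + 4)*(c - 3)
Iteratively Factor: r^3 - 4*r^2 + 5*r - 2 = (r - 1)*(r^2 - 3*r + 2) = (r - 2)*(r - 1)*(r - 1)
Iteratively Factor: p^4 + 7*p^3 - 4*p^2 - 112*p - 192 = (p + 4)*(p^3 + 3*p^2 - 16*p - 48) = (p - 4)*(p + 4)*(p^2 + 7*p + 12) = (p - 4)*(p + 4)^2*(p + 3)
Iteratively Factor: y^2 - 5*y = (y - 5)*(y)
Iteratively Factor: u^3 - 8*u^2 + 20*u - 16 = (u - 4)*(u^2 - 4*u + 4) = (u - 4)*(u - 2)*(u - 2)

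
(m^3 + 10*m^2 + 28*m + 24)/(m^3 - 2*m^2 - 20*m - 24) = (m + 6)/(m - 6)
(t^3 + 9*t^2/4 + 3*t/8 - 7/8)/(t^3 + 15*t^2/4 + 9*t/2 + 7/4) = (t - 1/2)/(t + 1)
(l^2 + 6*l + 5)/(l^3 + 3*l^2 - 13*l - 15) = 1/(l - 3)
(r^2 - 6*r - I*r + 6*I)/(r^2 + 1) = (r - 6)/(r + I)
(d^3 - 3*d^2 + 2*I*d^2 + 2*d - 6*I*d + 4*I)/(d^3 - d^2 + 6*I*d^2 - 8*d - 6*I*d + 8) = (d - 2)/(d + 4*I)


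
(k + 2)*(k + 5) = k^2 + 7*k + 10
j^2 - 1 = (j - 1)*(j + 1)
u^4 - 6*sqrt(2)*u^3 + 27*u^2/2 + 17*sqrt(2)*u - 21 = (u - 7*sqrt(2)/2)*(u - 3*sqrt(2))*(u - sqrt(2)/2)*(u + sqrt(2))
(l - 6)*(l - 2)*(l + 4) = l^3 - 4*l^2 - 20*l + 48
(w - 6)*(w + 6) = w^2 - 36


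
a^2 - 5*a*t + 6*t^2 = (a - 3*t)*(a - 2*t)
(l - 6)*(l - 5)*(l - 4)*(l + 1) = l^4 - 14*l^3 + 59*l^2 - 46*l - 120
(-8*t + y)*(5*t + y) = -40*t^2 - 3*t*y + y^2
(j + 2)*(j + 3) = j^2 + 5*j + 6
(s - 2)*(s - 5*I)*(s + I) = s^3 - 2*s^2 - 4*I*s^2 + 5*s + 8*I*s - 10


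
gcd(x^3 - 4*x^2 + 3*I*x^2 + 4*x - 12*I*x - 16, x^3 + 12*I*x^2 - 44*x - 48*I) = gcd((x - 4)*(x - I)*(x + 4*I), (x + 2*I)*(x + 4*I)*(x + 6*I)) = x + 4*I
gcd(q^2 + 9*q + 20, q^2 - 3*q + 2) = 1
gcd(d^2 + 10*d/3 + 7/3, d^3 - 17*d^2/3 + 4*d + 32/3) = d + 1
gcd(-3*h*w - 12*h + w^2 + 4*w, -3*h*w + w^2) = -3*h + w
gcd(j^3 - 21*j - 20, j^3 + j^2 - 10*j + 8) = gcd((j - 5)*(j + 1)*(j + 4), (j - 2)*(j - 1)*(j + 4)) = j + 4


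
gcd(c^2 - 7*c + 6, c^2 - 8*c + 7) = c - 1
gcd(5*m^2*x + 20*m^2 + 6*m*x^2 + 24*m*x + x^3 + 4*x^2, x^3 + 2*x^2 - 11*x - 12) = x + 4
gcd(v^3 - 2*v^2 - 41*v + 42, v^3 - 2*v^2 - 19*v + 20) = v - 1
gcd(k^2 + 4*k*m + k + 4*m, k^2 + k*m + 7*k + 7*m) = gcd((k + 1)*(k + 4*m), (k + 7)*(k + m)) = 1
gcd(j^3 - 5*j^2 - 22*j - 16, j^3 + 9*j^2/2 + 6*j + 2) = j + 2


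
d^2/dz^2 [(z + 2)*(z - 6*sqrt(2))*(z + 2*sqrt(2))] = 6*z - 8*sqrt(2) + 4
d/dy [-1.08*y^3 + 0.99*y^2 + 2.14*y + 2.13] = -3.24*y^2 + 1.98*y + 2.14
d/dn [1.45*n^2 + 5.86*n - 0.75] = 2.9*n + 5.86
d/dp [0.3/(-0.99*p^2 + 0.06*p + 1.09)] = (0.594*p - 0.018)/(-0.99*p^2 + 0.06*p + 1.09)^2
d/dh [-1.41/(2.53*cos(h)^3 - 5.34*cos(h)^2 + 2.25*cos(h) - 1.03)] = (-10.7019*cos(h)^2 + 15.0588*cos(h) - 3.1725)*sin(h)/(2.53*cos(h)^3 - 5.34*cos(h)^2 + 2.25*cos(h) - 1.03)^2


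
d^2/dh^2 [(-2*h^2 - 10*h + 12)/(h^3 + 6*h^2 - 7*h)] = 4*(-h^3 - 18*h^2 - 126*h - 294)/(h^3*(h^3 + 21*h^2 + 147*h + 343))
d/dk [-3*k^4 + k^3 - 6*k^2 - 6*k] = -12*k^3 + 3*k^2 - 12*k - 6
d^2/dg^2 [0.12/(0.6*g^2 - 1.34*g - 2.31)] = (0.0864*g^2 - 0.19296*g - 0.12*(1.2*g - 1.34)*(2.4*g - 2.68) - 0.33264)/(-0.6*g^2 + 1.34*g + 2.31)^3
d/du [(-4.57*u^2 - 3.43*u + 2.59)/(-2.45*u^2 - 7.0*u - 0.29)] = (23.5865*u^2 + 15.3416*u + 19.1247)/(6.0025*u^4 + 34.3*u^3 + 50.421*u^2 + 4.06*u + 0.0841)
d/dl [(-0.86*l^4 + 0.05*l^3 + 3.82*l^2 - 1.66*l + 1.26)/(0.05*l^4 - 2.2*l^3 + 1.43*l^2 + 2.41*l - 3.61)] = (1.8895*l^6 - 2.8416*l^5 + 2.5067*l^4 + 5.1034*l^3 + 19.3545*l^2 - 31.184*l + 2.956)/(0.0025*l^8 - 0.22*l^7 + 4.983*l^6 - 6.051*l^5 - 8.9201*l^4 + 22.7766*l^3 - 4.5165*l^2 - 17.4002*l + 13.0321)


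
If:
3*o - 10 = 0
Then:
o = 10/3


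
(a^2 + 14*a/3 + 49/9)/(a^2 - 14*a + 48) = (9*a^2 + 42*a + 49)/(9*(a^2 - 14*a + 48))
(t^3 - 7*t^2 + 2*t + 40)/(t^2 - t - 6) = (t^2 - 9*t + 20)/(t - 3)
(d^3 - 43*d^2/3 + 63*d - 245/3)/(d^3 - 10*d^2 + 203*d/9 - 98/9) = 3*(d - 5)/(3*d - 2)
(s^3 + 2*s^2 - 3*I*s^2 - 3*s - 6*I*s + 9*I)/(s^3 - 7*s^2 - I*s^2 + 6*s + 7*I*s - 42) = (s^2 + 2*s - 3)/(s^2 + s*(-7 + 2*I) - 14*I)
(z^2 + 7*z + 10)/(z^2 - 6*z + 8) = (z^2 + 7*z + 10)/(z^2 - 6*z + 8)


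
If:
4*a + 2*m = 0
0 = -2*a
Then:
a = 0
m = 0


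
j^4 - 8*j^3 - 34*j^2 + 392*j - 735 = (j - 7)*(j - 5)*(j - 3)*(j + 7)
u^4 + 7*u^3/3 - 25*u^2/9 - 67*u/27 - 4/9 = (u - 4/3)*(u + 1/3)^2*(u + 3)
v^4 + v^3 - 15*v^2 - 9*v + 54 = (v - 3)*(v - 2)*(v + 3)^2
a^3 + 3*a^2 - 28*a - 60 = (a - 5)*(a + 2)*(a + 6)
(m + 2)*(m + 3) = m^2 + 5*m + 6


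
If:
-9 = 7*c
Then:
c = -9/7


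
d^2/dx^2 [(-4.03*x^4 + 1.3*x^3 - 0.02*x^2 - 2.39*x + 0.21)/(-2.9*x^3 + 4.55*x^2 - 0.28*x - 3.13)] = (-1.13686837721616e-13*x^8 + 2.27373675443232e-13*x^7 + 126.346829999999*x^6 - 123.35418*x^5 - 411.369498*x^4 + 156.199722*x^3 + 181.214514*x^2 + 140.84955*x - 9.811674)/(24.389*x^9 - 114.7965*x^8 + 187.17615*x^7 - 37.394075*x^6 - 229.72992*x^5 + 208.575675*x^4 + 61.329262*x^3 - 132.991509*x^2 + 8.229396*x + 30.664297)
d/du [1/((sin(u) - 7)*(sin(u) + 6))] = (-sin(2*u) + cos(u))/((sin(u) - 7)^2*(sin(u) + 6)^2)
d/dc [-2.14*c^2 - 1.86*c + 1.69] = -4.28*c - 1.86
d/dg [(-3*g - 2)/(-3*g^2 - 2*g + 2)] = (-9*g^2 - 12*g - 10)/(9*g^4 + 12*g^3 - 8*g^2 - 8*g + 4)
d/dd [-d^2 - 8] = -2*d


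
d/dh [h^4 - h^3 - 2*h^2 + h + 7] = 4*h^3 - 3*h^2 - 4*h + 1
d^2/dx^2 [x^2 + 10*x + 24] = 2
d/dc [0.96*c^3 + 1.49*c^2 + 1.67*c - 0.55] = 2.88*c^2 + 2.98*c + 1.67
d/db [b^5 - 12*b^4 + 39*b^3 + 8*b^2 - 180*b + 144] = 5*b^4 - 48*b^3 + 117*b^2 + 16*b - 180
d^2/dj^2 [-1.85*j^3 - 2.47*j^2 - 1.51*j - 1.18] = -11.1*j - 4.94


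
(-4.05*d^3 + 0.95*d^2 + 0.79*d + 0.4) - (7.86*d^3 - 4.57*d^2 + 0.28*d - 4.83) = -11.91*d^3 + 5.52*d^2 + 0.51*d + 5.23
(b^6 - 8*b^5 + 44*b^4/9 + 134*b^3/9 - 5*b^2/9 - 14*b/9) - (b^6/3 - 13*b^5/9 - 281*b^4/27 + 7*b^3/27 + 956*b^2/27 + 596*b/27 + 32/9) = 2*b^6/3 - 59*b^5/9 + 413*b^4/27 + 395*b^3/27 - 971*b^2/27 - 638*b/27 - 32/9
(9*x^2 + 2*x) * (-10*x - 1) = -90*x^3 - 29*x^2 - 2*x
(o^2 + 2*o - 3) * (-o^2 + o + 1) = -o^4 - o^3 + 6*o^2 - o - 3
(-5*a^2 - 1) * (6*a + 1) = -30*a^3 - 5*a^2 - 6*a - 1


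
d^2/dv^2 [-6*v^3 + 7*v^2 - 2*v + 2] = 14 - 36*v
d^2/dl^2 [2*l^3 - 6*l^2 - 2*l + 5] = 12*l - 12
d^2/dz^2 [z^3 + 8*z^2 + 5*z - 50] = 6*z + 16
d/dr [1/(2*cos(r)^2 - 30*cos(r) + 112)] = (2*cos(r) - 15)*sin(r)/(2*(cos(r)^2 - 15*cos(r) + 56)^2)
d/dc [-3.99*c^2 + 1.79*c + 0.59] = 1.79 - 7.98*c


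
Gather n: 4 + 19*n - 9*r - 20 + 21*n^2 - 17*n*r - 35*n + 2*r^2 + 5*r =21*n^2 + n*(-17*r - 16) + 2*r^2 - 4*r - 16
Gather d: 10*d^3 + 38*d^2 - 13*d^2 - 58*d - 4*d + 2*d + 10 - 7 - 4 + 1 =10*d^3 + 25*d^2 - 60*d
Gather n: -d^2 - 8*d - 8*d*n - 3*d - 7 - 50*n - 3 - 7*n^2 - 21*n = -d^2 - 11*d - 7*n^2 + n*(-8*d - 71) - 10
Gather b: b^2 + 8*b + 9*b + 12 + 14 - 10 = b^2 + 17*b + 16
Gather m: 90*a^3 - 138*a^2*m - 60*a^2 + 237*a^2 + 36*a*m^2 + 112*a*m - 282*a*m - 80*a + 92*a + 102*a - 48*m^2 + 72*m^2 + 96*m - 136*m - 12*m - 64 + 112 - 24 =90*a^3 + 177*a^2 + 114*a + m^2*(36*a + 24) + m*(-138*a^2 - 170*a - 52) + 24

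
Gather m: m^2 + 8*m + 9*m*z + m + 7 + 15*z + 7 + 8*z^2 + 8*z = m^2 + m*(9*z + 9) + 8*z^2 + 23*z + 14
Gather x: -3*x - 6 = -3*x - 6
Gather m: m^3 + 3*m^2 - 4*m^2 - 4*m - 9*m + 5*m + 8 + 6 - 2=m^3 - m^2 - 8*m + 12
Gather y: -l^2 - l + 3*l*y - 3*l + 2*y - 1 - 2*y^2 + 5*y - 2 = -l^2 - 4*l - 2*y^2 + y*(3*l + 7) - 3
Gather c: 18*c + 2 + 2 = 18*c + 4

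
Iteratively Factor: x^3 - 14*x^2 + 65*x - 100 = (x - 4)*(x^2 - 10*x + 25) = (x - 5)*(x - 4)*(x - 5)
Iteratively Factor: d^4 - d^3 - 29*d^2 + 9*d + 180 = (d + 4)*(d^3 - 5*d^2 - 9*d + 45) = (d + 3)*(d + 4)*(d^2 - 8*d + 15) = (d - 3)*(d + 3)*(d + 4)*(d - 5)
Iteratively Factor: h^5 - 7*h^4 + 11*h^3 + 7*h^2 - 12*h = (h)*(h^4 - 7*h^3 + 11*h^2 + 7*h - 12) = h*(h - 3)*(h^3 - 4*h^2 - h + 4) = h*(h - 4)*(h - 3)*(h^2 - 1) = h*(h - 4)*(h - 3)*(h + 1)*(h - 1)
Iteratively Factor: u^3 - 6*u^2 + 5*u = (u - 5)*(u^2 - u) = u*(u - 5)*(u - 1)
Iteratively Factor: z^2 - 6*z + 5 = (z - 5)*(z - 1)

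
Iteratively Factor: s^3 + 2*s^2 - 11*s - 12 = (s + 1)*(s^2 + s - 12) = (s - 3)*(s + 1)*(s + 4)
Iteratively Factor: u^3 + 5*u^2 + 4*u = (u + 1)*(u^2 + 4*u) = u*(u + 1)*(u + 4)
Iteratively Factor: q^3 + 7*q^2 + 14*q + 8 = (q + 1)*(q^2 + 6*q + 8) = (q + 1)*(q + 4)*(q + 2)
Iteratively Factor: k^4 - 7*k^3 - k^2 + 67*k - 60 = (k + 3)*(k^3 - 10*k^2 + 29*k - 20) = (k - 5)*(k + 3)*(k^2 - 5*k + 4) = (k - 5)*(k - 4)*(k + 3)*(k - 1)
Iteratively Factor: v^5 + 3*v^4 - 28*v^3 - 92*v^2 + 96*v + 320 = (v - 2)*(v^4 + 5*v^3 - 18*v^2 - 128*v - 160) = (v - 2)*(v + 2)*(v^3 + 3*v^2 - 24*v - 80) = (v - 5)*(v - 2)*(v + 2)*(v^2 + 8*v + 16) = (v - 5)*(v - 2)*(v + 2)*(v + 4)*(v + 4)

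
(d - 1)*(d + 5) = d^2 + 4*d - 5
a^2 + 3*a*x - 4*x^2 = (a - x)*(a + 4*x)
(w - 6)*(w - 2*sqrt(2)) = w^2 - 6*w - 2*sqrt(2)*w + 12*sqrt(2)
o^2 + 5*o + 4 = (o + 1)*(o + 4)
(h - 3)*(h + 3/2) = h^2 - 3*h/2 - 9/2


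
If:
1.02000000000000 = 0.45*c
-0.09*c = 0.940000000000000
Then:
No Solution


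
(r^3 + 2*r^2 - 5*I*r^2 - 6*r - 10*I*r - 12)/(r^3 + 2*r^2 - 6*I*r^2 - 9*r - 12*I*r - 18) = (r - 2*I)/(r - 3*I)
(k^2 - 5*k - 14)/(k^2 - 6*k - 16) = (k - 7)/(k - 8)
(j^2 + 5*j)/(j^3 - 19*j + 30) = j/(j^2 - 5*j + 6)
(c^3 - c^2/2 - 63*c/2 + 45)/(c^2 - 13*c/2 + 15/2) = c + 6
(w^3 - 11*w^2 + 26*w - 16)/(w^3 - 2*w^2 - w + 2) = (w - 8)/(w + 1)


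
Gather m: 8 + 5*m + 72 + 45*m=50*m + 80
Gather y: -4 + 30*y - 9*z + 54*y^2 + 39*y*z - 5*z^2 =54*y^2 + y*(39*z + 30) - 5*z^2 - 9*z - 4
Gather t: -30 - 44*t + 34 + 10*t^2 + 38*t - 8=10*t^2 - 6*t - 4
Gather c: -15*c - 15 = -15*c - 15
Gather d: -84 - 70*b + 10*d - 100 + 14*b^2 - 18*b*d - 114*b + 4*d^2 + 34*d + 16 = 14*b^2 - 184*b + 4*d^2 + d*(44 - 18*b) - 168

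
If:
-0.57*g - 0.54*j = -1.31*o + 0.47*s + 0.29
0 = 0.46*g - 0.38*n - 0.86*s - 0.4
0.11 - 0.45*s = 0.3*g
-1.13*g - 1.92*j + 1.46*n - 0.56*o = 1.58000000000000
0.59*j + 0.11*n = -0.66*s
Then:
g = 1.87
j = 0.47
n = 3.49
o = 0.87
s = -1.00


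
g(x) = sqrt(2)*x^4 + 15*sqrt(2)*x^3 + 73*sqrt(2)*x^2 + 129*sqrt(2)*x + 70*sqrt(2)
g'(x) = 4*sqrt(2)*x^3 + 45*sqrt(2)*x^2 + 146*sqrt(2)*x + 129*sqrt(2)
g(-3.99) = 25.58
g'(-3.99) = 12.42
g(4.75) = 6288.24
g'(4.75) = 3205.32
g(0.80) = 322.45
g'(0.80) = 391.24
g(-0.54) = 27.36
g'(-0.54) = 88.60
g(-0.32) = 50.51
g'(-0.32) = 122.69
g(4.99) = 7092.57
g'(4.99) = 3500.25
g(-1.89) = -2.20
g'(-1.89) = -18.67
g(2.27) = 1330.78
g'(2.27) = 1045.23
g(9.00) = 34846.22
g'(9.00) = 11319.37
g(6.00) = 11325.02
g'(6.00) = 4934.19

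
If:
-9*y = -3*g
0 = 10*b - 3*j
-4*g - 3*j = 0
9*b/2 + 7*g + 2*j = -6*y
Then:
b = 0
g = 0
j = 0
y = 0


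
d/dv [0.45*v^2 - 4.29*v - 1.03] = 0.9*v - 4.29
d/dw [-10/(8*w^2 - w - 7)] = 10*(16*w - 1)/(-8*w^2 + w + 7)^2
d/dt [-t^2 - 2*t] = -2*t - 2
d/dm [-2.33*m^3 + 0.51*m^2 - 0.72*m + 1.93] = -6.99*m^2 + 1.02*m - 0.72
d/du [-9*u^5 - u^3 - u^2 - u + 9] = -45*u^4 - 3*u^2 - 2*u - 1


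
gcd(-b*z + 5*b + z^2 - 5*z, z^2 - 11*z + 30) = z - 5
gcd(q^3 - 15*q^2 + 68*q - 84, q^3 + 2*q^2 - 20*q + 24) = q - 2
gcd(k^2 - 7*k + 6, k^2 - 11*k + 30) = k - 6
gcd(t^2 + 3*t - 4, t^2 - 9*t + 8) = t - 1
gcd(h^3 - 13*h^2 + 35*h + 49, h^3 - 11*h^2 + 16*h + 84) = h - 7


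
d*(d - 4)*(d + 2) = d^3 - 2*d^2 - 8*d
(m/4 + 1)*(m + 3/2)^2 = m^3/4 + 7*m^2/4 + 57*m/16 + 9/4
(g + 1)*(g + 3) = g^2 + 4*g + 3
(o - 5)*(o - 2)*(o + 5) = o^3 - 2*o^2 - 25*o + 50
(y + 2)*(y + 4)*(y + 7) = y^3 + 13*y^2 + 50*y + 56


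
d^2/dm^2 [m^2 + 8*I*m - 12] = 2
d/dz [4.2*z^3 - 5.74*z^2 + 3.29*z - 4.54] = 12.6*z^2 - 11.48*z + 3.29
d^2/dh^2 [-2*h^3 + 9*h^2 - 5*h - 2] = 18 - 12*h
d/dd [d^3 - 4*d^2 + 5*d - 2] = 3*d^2 - 8*d + 5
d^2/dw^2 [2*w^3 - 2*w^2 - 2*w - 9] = 12*w - 4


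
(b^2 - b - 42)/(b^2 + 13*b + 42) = (b - 7)/(b + 7)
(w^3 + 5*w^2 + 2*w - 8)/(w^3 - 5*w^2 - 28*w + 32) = (w + 2)/(w - 8)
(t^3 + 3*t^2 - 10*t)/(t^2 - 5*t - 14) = t*(-t^2 - 3*t + 10)/(-t^2 + 5*t + 14)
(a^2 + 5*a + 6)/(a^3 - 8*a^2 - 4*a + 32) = (a + 3)/(a^2 - 10*a + 16)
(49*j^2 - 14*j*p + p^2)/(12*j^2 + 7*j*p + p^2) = (49*j^2 - 14*j*p + p^2)/(12*j^2 + 7*j*p + p^2)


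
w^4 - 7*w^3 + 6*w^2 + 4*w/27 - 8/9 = (w - 6)*(w - 2/3)^2*(w + 1/3)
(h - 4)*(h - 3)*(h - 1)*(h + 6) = h^4 - 2*h^3 - 29*h^2 + 102*h - 72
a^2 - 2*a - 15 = (a - 5)*(a + 3)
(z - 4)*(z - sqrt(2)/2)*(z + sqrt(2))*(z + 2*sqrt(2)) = z^4 - 4*z^3 + 5*sqrt(2)*z^3/2 - 10*sqrt(2)*z^2 + z^2 - 4*z - 2*sqrt(2)*z + 8*sqrt(2)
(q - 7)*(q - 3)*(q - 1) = q^3 - 11*q^2 + 31*q - 21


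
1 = 1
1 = 1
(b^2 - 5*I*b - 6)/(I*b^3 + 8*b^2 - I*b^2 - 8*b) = (b^2 - 5*I*b - 6)/(b*(I*b^2 + 8*b - I*b - 8))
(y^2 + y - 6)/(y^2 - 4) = (y + 3)/(y + 2)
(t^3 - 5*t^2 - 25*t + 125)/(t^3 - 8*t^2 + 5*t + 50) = (t + 5)/(t + 2)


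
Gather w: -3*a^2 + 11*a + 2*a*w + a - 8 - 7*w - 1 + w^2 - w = -3*a^2 + 12*a + w^2 + w*(2*a - 8) - 9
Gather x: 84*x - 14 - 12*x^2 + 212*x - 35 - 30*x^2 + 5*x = -42*x^2 + 301*x - 49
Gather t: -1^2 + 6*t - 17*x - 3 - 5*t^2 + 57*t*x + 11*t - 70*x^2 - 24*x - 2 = -5*t^2 + t*(57*x + 17) - 70*x^2 - 41*x - 6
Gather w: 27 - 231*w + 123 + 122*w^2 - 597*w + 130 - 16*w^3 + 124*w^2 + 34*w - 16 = -16*w^3 + 246*w^2 - 794*w + 264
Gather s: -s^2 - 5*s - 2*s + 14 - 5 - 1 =-s^2 - 7*s + 8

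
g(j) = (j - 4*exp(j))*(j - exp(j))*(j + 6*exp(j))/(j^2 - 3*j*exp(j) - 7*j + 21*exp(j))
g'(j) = (1 - 4*exp(j))*(j - exp(j))*(j + 6*exp(j))/(j^2 - 3*j*exp(j) - 7*j + 21*exp(j)) + (1 - exp(j))*(j - 4*exp(j))*(j + 6*exp(j))/(j^2 - 3*j*exp(j) - 7*j + 21*exp(j)) + (j - 4*exp(j))*(j - exp(j))*(j + 6*exp(j))*(3*j*exp(j) - 2*j - 18*exp(j) + 7)/(j^2 - 3*j*exp(j) - 7*j + 21*exp(j))^2 + (j - 4*exp(j))*(j - exp(j))*(6*exp(j) + 1)/(j^2 - 3*j*exp(j) - 7*j + 21*exp(j))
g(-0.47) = 0.61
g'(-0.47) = 0.84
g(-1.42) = 0.01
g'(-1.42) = 0.54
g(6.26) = 2932901.29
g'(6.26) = 9851645.96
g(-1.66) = -0.12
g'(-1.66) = 0.52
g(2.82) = 467.53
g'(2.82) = 1094.98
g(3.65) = 3276.81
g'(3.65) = 7724.20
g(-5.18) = -2.19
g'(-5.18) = 0.68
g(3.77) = 4349.66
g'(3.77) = 10280.16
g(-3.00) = -0.84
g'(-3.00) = 0.56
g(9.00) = -262421025.77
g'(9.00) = -393826132.70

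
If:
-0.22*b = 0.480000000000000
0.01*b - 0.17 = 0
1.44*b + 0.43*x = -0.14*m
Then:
No Solution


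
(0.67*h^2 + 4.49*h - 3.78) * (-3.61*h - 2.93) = -2.4187*h^3 - 18.172*h^2 + 0.490099999999998*h + 11.0754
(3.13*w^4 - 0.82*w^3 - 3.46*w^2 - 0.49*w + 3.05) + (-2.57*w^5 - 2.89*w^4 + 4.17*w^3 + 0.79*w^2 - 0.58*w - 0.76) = -2.57*w^5 + 0.24*w^4 + 3.35*w^3 - 2.67*w^2 - 1.07*w + 2.29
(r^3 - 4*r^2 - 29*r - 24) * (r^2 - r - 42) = r^5 - 5*r^4 - 67*r^3 + 173*r^2 + 1242*r + 1008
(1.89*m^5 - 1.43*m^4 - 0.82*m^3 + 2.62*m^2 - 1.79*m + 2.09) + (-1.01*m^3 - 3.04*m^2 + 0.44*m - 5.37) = 1.89*m^5 - 1.43*m^4 - 1.83*m^3 - 0.42*m^2 - 1.35*m - 3.28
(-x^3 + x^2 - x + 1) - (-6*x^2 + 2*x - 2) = -x^3 + 7*x^2 - 3*x + 3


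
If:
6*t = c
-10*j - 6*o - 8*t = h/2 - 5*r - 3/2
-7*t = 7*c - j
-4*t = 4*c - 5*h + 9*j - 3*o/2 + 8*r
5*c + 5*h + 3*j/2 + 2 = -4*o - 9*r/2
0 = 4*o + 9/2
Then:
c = 100251/1474520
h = 993859/1474520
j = 1637433/2949040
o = -9/8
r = -1338811/2949040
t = 33417/2949040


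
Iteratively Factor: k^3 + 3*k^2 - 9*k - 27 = (k + 3)*(k^2 - 9) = (k + 3)^2*(k - 3)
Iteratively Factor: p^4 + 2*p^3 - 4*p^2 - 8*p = (p + 2)*(p^3 - 4*p) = p*(p + 2)*(p^2 - 4) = p*(p + 2)^2*(p - 2)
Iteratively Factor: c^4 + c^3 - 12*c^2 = (c)*(c^3 + c^2 - 12*c) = c*(c + 4)*(c^2 - 3*c) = c*(c - 3)*(c + 4)*(c)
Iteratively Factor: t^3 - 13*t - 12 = (t + 1)*(t^2 - t - 12) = (t - 4)*(t + 1)*(t + 3)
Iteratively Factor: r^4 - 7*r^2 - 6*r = (r + 2)*(r^3 - 2*r^2 - 3*r) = (r - 3)*(r + 2)*(r^2 + r) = r*(r - 3)*(r + 2)*(r + 1)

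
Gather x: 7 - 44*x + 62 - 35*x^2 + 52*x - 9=-35*x^2 + 8*x + 60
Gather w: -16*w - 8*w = -24*w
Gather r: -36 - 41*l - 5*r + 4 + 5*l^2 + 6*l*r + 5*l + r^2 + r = 5*l^2 - 36*l + r^2 + r*(6*l - 4) - 32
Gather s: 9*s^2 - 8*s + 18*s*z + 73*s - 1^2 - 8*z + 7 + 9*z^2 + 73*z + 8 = 9*s^2 + s*(18*z + 65) + 9*z^2 + 65*z + 14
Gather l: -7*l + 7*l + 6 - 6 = 0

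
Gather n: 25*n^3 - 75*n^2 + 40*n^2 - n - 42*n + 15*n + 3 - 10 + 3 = 25*n^3 - 35*n^2 - 28*n - 4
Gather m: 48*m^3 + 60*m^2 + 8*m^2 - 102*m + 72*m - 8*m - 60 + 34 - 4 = 48*m^3 + 68*m^2 - 38*m - 30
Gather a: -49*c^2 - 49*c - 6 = -49*c^2 - 49*c - 6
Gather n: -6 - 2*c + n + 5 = -2*c + n - 1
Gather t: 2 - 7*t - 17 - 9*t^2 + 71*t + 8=-9*t^2 + 64*t - 7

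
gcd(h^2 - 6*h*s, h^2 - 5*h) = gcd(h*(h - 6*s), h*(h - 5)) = h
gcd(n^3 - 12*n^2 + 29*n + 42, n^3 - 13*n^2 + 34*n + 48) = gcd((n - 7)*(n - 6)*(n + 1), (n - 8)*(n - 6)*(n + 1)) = n^2 - 5*n - 6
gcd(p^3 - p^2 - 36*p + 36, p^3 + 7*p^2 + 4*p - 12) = p^2 + 5*p - 6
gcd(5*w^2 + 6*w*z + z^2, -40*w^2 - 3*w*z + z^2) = 5*w + z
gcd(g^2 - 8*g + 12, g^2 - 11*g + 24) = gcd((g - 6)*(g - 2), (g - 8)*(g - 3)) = 1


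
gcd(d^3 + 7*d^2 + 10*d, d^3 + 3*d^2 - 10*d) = d^2 + 5*d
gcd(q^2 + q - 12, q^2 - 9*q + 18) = q - 3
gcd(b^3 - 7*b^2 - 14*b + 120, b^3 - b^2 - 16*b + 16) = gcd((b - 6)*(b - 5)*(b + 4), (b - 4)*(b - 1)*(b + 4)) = b + 4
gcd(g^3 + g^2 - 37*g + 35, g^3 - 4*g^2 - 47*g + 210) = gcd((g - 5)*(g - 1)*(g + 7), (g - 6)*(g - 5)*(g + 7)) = g^2 + 2*g - 35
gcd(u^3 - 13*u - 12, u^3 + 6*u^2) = 1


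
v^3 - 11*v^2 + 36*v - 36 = (v - 6)*(v - 3)*(v - 2)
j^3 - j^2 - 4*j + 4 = (j - 2)*(j - 1)*(j + 2)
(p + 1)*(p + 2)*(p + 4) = p^3 + 7*p^2 + 14*p + 8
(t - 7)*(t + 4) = t^2 - 3*t - 28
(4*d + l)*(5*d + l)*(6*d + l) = 120*d^3 + 74*d^2*l + 15*d*l^2 + l^3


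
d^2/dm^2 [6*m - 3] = 0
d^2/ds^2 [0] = 0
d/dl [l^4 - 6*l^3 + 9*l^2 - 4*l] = 4*l^3 - 18*l^2 + 18*l - 4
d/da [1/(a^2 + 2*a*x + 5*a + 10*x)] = (-2*a - 2*x - 5)/(a^2 + 2*a*x + 5*a + 10*x)^2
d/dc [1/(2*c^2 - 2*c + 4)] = (1/2 - c)/(c^2 - c + 2)^2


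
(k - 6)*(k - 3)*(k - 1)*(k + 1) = k^4 - 9*k^3 + 17*k^2 + 9*k - 18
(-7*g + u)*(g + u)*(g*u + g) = -7*g^3*u - 7*g^3 - 6*g^2*u^2 - 6*g^2*u + g*u^3 + g*u^2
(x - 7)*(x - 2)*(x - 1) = x^3 - 10*x^2 + 23*x - 14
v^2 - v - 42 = (v - 7)*(v + 6)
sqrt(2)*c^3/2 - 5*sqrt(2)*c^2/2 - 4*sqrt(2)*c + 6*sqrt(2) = (c - 6)*(c - 1)*(sqrt(2)*c/2 + sqrt(2))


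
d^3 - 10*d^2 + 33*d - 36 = (d - 4)*(d - 3)^2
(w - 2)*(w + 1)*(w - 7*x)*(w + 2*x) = w^4 - 5*w^3*x - w^3 - 14*w^2*x^2 + 5*w^2*x - 2*w^2 + 14*w*x^2 + 10*w*x + 28*x^2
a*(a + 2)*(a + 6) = a^3 + 8*a^2 + 12*a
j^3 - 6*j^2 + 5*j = j*(j - 5)*(j - 1)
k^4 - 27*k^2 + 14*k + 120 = (k - 4)*(k - 3)*(k + 2)*(k + 5)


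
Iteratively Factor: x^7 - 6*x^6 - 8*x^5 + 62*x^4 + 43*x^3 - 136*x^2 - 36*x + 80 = (x - 1)*(x^6 - 5*x^5 - 13*x^4 + 49*x^3 + 92*x^2 - 44*x - 80) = (x - 1)^2*(x^5 - 4*x^4 - 17*x^3 + 32*x^2 + 124*x + 80) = (x - 1)^2*(x + 1)*(x^4 - 5*x^3 - 12*x^2 + 44*x + 80) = (x - 1)^2*(x + 1)*(x + 2)*(x^3 - 7*x^2 + 2*x + 40) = (x - 1)^2*(x + 1)*(x + 2)^2*(x^2 - 9*x + 20) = (x - 5)*(x - 1)^2*(x + 1)*(x + 2)^2*(x - 4)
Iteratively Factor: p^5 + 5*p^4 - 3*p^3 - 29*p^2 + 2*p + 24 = (p + 4)*(p^4 + p^3 - 7*p^2 - p + 6) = (p + 1)*(p + 4)*(p^3 - 7*p + 6) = (p - 2)*(p + 1)*(p + 4)*(p^2 + 2*p - 3) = (p - 2)*(p + 1)*(p + 3)*(p + 4)*(p - 1)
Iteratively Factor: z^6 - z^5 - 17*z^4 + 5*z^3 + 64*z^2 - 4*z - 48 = (z + 1)*(z^5 - 2*z^4 - 15*z^3 + 20*z^2 + 44*z - 48) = (z - 1)*(z + 1)*(z^4 - z^3 - 16*z^2 + 4*z + 48) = (z - 1)*(z + 1)*(z + 3)*(z^3 - 4*z^2 - 4*z + 16) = (z - 1)*(z + 1)*(z + 2)*(z + 3)*(z^2 - 6*z + 8) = (z - 4)*(z - 1)*(z + 1)*(z + 2)*(z + 3)*(z - 2)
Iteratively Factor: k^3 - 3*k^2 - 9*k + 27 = (k - 3)*(k^2 - 9) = (k - 3)*(k + 3)*(k - 3)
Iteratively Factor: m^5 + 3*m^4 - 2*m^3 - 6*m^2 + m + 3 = (m + 1)*(m^4 + 2*m^3 - 4*m^2 - 2*m + 3) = (m - 1)*(m + 1)*(m^3 + 3*m^2 - m - 3) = (m - 1)*(m + 1)^2*(m^2 + 2*m - 3) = (m - 1)^2*(m + 1)^2*(m + 3)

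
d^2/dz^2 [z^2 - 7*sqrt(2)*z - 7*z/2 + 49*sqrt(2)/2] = 2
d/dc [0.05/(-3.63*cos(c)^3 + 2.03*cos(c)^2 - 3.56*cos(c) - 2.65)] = (-0.5445*cos(c)^2 + 0.203*cos(c) - 0.178)*sin(c)/(3.63*cos(c)^3 - 2.03*cos(c)^2 + 3.56*cos(c) + 2.65)^2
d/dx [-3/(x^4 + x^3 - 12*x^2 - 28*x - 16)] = 3*(4*x^3 + 3*x^2 - 24*x - 28)/(-x^4 - x^3 + 12*x^2 + 28*x + 16)^2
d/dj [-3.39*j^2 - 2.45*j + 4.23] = -6.78*j - 2.45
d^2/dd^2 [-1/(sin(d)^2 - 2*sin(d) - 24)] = 2*(2*sin(d)^4 - 3*sin(d)^3 + 47*sin(d)^2 - 18*sin(d) - 28)/((sin(d) - 6)^3*(sin(d) + 4)^3)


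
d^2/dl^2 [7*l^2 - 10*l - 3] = 14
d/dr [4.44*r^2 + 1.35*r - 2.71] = 8.88*r + 1.35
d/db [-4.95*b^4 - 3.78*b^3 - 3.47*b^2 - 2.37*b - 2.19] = -19.8*b^3 - 11.34*b^2 - 6.94*b - 2.37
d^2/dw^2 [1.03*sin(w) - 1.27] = -1.03*sin(w)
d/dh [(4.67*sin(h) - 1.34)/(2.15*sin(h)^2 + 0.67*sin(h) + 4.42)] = (-10.0405*sin(h)^2 + 5.762*sin(h) + 21.5392)*cos(h)/(4.6225*sin(h)^4 + 2.881*sin(h)^3 + 19.4549*sin(h)^2 + 5.9228*sin(h) + 19.5364)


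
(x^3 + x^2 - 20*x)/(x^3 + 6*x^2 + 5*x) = (x - 4)/(x + 1)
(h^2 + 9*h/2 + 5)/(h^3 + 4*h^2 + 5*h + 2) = (h + 5/2)/(h^2 + 2*h + 1)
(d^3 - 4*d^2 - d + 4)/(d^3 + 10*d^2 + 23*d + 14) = (d^2 - 5*d + 4)/(d^2 + 9*d + 14)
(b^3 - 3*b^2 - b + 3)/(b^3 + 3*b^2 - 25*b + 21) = (b + 1)/(b + 7)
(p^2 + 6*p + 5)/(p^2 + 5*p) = (p + 1)/p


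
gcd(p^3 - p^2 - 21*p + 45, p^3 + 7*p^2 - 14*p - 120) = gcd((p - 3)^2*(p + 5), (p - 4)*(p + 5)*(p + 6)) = p + 5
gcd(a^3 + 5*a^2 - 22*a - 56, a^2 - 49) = a + 7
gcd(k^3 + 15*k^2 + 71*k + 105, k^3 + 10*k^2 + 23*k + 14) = k + 7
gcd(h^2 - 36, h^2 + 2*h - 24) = h + 6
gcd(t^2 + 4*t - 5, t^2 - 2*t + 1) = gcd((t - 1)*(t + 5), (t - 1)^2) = t - 1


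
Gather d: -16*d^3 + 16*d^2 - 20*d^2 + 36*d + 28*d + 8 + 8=-16*d^3 - 4*d^2 + 64*d + 16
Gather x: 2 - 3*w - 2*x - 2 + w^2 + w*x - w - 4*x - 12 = w^2 - 4*w + x*(w - 6) - 12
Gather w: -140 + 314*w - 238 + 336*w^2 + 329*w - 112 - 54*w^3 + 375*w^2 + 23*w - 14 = -54*w^3 + 711*w^2 + 666*w - 504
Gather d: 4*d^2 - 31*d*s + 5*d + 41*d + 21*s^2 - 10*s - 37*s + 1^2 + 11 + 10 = 4*d^2 + d*(46 - 31*s) + 21*s^2 - 47*s + 22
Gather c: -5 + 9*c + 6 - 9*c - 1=0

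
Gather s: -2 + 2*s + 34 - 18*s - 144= -16*s - 112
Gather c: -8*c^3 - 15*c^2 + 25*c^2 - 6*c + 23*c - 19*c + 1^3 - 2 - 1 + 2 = -8*c^3 + 10*c^2 - 2*c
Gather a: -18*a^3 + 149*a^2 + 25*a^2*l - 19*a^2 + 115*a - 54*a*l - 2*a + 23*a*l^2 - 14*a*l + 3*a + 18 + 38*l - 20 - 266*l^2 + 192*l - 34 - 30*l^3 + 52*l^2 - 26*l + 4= -18*a^3 + a^2*(25*l + 130) + a*(23*l^2 - 68*l + 116) - 30*l^3 - 214*l^2 + 204*l - 32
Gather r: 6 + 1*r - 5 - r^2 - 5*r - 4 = -r^2 - 4*r - 3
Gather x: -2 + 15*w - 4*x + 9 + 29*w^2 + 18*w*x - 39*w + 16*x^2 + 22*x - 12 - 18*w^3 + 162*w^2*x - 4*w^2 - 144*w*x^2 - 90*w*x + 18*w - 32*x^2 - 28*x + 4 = -18*w^3 + 25*w^2 - 6*w + x^2*(-144*w - 16) + x*(162*w^2 - 72*w - 10) - 1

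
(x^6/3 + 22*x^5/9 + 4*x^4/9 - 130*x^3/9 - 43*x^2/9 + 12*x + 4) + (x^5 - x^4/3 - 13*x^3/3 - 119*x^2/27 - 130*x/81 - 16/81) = x^6/3 + 31*x^5/9 + x^4/9 - 169*x^3/9 - 248*x^2/27 + 842*x/81 + 308/81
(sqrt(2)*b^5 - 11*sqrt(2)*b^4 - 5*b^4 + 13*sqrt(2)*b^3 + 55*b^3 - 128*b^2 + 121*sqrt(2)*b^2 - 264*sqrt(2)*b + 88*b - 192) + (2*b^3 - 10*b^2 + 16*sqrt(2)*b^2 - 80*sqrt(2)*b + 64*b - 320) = sqrt(2)*b^5 - 11*sqrt(2)*b^4 - 5*b^4 + 13*sqrt(2)*b^3 + 57*b^3 - 138*b^2 + 137*sqrt(2)*b^2 - 344*sqrt(2)*b + 152*b - 512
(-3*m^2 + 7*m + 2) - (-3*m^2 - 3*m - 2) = 10*m + 4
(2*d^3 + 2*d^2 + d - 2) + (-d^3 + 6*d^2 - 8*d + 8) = d^3 + 8*d^2 - 7*d + 6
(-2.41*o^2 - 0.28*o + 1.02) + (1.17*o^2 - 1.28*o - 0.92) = -1.24*o^2 - 1.56*o + 0.1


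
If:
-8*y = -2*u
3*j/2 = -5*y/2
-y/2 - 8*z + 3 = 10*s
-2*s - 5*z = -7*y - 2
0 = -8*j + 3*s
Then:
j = -30/1667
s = -80/1667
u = 72/1667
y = 18/1667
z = 724/1667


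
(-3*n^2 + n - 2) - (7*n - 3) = -3*n^2 - 6*n + 1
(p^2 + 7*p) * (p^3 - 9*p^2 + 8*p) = p^5 - 2*p^4 - 55*p^3 + 56*p^2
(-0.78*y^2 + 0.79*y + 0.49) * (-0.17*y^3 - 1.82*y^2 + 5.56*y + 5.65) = 0.1326*y^5 + 1.2853*y^4 - 5.8579*y^3 - 0.9064*y^2 + 7.1879*y + 2.7685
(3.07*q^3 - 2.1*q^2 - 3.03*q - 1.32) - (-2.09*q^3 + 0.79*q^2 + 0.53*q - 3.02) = 5.16*q^3 - 2.89*q^2 - 3.56*q + 1.7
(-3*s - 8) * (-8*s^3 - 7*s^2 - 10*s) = 24*s^4 + 85*s^3 + 86*s^2 + 80*s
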